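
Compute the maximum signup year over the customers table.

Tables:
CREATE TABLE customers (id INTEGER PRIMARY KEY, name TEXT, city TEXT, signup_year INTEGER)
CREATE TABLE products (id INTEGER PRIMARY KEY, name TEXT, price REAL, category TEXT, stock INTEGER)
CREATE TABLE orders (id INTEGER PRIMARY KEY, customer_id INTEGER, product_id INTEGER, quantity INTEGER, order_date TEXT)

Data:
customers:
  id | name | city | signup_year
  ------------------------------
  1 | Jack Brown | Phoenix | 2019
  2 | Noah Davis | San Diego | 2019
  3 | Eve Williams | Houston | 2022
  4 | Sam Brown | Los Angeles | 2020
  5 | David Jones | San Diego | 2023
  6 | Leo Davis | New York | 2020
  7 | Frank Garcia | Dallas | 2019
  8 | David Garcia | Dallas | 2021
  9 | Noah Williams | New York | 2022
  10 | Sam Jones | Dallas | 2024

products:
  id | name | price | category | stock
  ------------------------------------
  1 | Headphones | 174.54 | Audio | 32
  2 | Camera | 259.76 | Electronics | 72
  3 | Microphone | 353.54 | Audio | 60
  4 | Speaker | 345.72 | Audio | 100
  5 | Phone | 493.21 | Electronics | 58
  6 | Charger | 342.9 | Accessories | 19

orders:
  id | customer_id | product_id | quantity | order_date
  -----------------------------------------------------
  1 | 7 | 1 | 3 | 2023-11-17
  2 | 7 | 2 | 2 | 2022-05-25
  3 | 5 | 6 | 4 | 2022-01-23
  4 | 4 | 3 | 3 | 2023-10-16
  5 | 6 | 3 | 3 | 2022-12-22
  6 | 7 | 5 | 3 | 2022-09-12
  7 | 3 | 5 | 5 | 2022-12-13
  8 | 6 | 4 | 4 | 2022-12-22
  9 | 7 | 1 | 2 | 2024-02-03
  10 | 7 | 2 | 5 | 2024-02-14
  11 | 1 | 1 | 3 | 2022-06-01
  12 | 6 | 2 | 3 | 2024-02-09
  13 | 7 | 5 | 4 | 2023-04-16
SELECT MAX(signup_year) FROM customers

Execution result:
2024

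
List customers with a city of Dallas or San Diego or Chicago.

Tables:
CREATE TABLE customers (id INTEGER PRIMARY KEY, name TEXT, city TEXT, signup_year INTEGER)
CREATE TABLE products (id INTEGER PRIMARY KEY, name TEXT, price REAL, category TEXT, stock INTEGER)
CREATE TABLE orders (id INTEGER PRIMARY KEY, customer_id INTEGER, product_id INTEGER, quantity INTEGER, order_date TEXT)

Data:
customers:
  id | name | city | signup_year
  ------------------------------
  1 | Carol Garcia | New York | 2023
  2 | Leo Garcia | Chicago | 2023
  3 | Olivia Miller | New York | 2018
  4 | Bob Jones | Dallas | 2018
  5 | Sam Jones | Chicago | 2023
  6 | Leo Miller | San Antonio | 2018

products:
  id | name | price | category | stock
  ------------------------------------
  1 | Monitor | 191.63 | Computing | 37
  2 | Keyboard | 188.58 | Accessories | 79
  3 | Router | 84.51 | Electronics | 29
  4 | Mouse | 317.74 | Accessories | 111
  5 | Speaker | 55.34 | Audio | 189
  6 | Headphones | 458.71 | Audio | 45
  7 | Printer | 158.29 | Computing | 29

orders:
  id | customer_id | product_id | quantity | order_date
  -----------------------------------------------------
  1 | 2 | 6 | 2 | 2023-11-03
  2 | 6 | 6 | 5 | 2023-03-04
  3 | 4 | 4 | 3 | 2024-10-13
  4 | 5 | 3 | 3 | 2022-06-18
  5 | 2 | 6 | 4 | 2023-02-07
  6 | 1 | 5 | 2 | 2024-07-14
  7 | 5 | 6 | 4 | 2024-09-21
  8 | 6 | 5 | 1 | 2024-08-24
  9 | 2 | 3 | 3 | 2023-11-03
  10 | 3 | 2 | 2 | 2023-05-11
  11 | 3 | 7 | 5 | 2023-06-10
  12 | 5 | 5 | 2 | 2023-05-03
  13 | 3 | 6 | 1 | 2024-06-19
SELECT name, city FROM customers WHERE city IN ('Dallas', 'San Diego', 'Chicago')

Execution result:
name | city
Leo Garcia | Chicago
Bob Jones | Dallas
Sam Jones | Chicago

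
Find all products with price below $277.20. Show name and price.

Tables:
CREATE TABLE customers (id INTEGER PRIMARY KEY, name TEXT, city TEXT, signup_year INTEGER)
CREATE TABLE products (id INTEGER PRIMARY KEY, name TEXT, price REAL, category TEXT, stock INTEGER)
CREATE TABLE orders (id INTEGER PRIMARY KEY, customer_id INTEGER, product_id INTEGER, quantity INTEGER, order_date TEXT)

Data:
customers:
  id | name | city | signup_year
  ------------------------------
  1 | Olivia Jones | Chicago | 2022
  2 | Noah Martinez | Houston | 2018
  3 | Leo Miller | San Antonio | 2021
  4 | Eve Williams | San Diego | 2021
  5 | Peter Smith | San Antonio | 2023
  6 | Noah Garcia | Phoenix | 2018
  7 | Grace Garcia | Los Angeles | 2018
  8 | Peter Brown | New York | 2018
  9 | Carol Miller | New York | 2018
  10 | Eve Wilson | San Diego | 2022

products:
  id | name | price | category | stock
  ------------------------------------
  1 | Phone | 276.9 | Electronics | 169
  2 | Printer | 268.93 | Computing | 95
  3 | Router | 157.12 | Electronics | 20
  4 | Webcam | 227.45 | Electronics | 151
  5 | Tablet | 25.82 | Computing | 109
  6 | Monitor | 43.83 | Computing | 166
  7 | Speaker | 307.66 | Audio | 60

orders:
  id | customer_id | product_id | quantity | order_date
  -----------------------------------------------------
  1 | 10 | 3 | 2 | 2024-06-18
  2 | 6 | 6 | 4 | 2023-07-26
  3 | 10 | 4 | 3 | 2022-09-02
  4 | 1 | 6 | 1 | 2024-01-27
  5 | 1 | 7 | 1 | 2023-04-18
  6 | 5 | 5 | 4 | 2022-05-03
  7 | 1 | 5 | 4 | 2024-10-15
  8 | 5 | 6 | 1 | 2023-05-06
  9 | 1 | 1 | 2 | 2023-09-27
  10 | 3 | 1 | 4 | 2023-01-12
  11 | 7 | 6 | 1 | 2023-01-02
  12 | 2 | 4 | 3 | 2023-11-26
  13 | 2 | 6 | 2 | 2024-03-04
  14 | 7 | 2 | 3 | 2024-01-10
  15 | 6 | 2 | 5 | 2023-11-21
SELECT name, price FROM products WHERE price < 277.2

Execution result:
name | price
Phone | 276.90
Printer | 268.93
Router | 157.12
Webcam | 227.45
Tablet | 25.82
Monitor | 43.83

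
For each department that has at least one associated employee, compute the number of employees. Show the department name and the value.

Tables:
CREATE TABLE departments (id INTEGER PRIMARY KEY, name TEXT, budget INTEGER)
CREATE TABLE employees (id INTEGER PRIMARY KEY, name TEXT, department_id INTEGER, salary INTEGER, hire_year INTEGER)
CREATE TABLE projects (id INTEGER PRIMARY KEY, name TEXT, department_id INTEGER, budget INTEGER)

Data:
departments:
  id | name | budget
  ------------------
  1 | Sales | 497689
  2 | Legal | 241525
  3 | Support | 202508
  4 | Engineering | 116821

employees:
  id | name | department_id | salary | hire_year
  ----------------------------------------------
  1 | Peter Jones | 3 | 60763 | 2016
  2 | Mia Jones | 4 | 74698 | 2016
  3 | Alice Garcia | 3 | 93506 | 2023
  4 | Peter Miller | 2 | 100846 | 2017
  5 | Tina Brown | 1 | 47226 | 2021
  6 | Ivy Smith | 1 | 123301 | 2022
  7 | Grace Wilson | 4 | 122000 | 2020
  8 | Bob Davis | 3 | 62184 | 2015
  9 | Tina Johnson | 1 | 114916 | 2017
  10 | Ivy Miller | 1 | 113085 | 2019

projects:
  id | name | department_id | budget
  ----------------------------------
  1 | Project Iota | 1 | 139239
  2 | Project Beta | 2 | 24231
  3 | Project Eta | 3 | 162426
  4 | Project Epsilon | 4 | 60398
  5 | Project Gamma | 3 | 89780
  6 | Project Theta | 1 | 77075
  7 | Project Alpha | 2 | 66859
SELECT p.name, COUNT(*) AS n FROM employees c JOIN departments p ON c.department_id = p.id GROUP BY p.id, p.name

Execution result:
name | n
Sales | 4
Legal | 1
Support | 3
Engineering | 2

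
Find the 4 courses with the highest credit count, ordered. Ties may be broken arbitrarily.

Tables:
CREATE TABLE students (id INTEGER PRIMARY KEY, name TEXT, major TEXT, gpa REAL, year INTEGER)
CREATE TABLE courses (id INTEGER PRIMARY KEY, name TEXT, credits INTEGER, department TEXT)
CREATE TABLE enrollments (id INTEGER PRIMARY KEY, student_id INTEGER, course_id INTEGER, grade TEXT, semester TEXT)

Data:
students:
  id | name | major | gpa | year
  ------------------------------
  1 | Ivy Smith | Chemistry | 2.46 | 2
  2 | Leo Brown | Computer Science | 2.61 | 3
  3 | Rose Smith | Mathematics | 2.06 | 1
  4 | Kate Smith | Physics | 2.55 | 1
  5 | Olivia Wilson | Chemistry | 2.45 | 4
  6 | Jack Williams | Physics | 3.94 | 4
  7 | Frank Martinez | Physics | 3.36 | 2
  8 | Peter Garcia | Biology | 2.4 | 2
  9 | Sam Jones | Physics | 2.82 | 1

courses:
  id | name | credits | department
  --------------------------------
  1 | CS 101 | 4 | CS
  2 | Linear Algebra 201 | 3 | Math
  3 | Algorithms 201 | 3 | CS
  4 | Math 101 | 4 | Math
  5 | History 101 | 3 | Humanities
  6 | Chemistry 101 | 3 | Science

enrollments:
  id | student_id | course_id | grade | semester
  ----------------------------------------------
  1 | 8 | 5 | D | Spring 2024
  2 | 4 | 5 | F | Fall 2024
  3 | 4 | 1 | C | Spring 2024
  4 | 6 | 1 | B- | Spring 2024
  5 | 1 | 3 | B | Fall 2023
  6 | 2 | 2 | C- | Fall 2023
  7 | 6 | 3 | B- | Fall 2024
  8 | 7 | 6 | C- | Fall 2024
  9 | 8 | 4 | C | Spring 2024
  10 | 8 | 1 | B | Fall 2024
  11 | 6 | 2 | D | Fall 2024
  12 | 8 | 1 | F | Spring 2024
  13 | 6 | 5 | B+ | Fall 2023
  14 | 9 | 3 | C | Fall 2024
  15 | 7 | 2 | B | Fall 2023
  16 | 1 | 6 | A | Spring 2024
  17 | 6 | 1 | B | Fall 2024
SELECT name, credits FROM courses ORDER BY credits DESC LIMIT 4

Execution result:
name | credits
CS 101 | 4
Math 101 | 4
Linear Algebra 201 | 3
Algorithms 201 | 3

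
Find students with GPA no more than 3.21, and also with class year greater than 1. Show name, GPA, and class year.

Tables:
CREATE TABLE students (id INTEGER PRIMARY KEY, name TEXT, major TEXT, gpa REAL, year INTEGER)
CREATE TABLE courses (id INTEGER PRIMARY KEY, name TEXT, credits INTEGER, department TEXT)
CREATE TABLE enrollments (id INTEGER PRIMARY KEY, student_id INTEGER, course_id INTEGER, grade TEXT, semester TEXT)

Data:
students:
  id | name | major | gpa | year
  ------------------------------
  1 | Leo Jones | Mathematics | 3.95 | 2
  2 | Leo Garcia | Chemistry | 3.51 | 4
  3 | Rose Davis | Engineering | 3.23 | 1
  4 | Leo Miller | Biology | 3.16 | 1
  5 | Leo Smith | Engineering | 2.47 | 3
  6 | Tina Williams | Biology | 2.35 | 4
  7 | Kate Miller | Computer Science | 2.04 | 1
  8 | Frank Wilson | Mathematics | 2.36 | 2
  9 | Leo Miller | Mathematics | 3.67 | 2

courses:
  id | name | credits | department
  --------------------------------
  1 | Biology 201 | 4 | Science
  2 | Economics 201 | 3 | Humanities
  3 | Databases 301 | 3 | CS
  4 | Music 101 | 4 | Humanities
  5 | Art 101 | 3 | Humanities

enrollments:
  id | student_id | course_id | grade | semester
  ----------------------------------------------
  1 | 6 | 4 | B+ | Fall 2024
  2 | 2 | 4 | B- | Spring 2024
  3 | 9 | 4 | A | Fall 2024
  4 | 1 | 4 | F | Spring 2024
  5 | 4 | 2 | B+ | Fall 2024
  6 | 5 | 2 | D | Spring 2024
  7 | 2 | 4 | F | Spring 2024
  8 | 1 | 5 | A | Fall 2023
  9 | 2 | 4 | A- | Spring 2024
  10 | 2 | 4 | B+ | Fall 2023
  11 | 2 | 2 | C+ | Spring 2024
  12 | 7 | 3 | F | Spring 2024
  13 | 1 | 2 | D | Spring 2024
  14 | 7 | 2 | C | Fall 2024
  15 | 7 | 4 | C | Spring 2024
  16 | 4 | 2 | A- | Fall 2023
SELECT name, gpa, year FROM students WHERE gpa <= 3.21 AND year > 1

Execution result:
name | gpa | year
Leo Smith | 2.47 | 3
Tina Williams | 2.35 | 4
Frank Wilson | 2.36 | 2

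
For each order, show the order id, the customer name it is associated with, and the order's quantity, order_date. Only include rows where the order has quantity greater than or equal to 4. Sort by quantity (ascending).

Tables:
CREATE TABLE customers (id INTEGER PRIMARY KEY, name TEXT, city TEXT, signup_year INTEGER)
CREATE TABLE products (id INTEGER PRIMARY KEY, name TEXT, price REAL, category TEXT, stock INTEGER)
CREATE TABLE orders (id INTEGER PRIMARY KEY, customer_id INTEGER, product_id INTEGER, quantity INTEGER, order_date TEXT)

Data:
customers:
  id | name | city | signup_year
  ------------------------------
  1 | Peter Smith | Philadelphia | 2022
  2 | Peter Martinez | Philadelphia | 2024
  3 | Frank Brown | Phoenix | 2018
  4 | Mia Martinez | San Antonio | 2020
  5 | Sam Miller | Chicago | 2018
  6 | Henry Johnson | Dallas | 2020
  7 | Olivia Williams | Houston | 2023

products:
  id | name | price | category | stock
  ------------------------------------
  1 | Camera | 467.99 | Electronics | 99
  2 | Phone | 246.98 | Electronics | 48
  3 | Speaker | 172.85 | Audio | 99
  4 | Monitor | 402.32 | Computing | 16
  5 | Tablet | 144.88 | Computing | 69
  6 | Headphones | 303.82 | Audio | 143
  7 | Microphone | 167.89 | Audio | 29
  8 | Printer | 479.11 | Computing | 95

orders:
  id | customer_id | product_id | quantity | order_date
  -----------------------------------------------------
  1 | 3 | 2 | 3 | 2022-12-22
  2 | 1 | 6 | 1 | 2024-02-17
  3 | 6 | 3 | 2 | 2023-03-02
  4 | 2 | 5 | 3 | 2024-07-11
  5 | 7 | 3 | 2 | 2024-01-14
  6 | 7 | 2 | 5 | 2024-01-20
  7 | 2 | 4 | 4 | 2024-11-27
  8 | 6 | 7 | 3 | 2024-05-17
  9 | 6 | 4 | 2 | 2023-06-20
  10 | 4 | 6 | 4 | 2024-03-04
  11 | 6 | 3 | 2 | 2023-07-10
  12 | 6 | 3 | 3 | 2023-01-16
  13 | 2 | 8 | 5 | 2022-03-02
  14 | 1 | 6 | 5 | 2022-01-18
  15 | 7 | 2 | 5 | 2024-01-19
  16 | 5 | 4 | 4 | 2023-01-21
SELECT c.id, p.name AS customer, c.quantity, c.order_date FROM orders c JOIN customers p ON c.customer_id = p.id WHERE c.quantity >= 4 ORDER BY c.quantity ASC

Execution result:
id | customer | quantity | order_date
7 | Peter Martinez | 4 | 2024-11-27
10 | Mia Martinez | 4 | 2024-03-04
16 | Sam Miller | 4 | 2023-01-21
6 | Olivia Williams | 5 | 2024-01-20
13 | Peter Martinez | 5 | 2022-03-02
14 | Peter Smith | 5 | 2022-01-18
15 | Olivia Williams | 5 | 2024-01-19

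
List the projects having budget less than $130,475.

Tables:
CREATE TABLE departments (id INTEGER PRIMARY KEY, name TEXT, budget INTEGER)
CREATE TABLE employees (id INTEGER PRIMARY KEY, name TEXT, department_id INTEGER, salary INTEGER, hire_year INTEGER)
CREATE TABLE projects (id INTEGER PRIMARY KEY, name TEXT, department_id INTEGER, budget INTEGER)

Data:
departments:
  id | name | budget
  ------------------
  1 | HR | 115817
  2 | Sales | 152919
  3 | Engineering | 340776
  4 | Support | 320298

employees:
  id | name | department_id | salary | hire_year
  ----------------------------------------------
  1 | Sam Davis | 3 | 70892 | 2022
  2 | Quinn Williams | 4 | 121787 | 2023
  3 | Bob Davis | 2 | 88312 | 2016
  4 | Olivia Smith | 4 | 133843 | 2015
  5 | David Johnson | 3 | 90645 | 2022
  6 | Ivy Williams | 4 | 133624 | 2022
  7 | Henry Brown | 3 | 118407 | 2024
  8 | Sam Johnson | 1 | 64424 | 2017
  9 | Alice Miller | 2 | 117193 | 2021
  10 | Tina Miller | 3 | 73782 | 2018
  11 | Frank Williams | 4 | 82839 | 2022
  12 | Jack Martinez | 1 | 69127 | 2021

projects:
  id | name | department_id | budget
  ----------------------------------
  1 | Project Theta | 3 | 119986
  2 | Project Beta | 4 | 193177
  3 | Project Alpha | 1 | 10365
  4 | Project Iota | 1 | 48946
SELECT name, budget FROM projects WHERE budget < 130475

Execution result:
name | budget
Project Theta | 119986
Project Alpha | 10365
Project Iota | 48946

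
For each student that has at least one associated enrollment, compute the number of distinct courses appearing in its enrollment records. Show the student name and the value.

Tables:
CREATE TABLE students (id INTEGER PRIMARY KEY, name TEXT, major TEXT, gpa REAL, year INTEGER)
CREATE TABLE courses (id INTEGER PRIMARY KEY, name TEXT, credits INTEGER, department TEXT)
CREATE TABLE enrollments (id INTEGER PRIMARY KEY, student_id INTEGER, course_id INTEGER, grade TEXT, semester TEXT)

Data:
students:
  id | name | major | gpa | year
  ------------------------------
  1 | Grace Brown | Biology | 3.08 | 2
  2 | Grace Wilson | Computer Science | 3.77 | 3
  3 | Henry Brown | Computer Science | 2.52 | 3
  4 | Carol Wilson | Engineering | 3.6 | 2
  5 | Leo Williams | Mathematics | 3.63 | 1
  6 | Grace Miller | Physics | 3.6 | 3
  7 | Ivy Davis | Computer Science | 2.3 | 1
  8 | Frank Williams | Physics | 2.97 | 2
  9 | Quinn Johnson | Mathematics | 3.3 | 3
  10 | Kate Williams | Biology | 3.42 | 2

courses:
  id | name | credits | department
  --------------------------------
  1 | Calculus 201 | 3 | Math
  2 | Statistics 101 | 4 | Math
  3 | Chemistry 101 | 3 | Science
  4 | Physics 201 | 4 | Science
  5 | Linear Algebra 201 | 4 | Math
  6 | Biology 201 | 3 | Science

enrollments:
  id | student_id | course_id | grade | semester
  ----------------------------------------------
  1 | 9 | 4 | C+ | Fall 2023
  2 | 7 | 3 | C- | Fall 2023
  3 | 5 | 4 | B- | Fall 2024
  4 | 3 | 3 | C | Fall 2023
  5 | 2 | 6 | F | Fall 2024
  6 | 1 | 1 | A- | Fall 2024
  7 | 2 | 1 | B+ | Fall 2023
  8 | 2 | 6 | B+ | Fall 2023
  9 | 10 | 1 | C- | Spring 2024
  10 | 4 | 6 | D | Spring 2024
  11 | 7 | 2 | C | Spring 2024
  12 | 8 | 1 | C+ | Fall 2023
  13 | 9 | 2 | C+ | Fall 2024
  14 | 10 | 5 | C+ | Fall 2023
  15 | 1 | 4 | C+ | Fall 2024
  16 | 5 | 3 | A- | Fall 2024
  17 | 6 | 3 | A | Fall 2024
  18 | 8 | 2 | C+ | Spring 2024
SELECT p.name, COUNT(DISTINCT c.course_id) AS distinct_course_count FROM enrollments c JOIN students p ON c.student_id = p.id GROUP BY p.id, p.name

Execution result:
name | distinct_course_count
Grace Brown | 2
Grace Wilson | 2
Henry Brown | 1
Carol Wilson | 1
Leo Williams | 2
Grace Miller | 1
Ivy Davis | 2
Frank Williams | 2
Quinn Johnson | 2
Kate Williams | 2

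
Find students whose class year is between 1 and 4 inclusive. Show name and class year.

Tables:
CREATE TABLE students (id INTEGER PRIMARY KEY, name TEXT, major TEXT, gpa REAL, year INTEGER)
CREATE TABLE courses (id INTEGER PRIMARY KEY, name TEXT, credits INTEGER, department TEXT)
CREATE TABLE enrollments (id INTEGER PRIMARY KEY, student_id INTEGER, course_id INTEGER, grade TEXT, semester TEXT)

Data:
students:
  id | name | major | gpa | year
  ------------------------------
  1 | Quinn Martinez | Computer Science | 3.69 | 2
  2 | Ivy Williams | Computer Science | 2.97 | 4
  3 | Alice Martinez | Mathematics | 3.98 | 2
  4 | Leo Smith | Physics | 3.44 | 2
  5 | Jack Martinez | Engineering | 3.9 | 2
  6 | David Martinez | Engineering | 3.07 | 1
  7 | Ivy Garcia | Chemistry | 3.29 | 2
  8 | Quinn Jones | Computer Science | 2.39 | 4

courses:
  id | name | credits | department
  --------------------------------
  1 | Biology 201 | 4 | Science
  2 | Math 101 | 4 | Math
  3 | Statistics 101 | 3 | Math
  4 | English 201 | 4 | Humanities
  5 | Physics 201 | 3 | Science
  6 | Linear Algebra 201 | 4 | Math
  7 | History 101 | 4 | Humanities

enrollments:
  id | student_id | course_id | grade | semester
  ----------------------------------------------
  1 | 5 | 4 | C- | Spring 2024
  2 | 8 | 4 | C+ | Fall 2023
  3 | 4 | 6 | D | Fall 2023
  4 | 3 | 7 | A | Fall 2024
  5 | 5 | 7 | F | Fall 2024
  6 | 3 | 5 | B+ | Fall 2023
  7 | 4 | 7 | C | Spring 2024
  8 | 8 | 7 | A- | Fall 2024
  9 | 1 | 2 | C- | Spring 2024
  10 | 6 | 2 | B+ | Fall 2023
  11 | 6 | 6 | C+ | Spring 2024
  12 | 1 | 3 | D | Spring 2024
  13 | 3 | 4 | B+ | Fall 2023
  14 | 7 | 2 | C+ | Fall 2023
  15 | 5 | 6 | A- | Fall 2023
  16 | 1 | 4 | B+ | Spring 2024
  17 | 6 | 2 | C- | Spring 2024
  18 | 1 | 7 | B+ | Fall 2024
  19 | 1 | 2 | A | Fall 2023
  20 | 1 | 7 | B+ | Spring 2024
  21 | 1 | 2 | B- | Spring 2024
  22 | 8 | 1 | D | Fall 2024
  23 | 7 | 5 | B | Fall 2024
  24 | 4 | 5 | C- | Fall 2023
SELECT name, year FROM students WHERE year BETWEEN 1 AND 4

Execution result:
name | year
Quinn Martinez | 2
Ivy Williams | 4
Alice Martinez | 2
Leo Smith | 2
Jack Martinez | 2
David Martinez | 1
Ivy Garcia | 2
Quinn Jones | 4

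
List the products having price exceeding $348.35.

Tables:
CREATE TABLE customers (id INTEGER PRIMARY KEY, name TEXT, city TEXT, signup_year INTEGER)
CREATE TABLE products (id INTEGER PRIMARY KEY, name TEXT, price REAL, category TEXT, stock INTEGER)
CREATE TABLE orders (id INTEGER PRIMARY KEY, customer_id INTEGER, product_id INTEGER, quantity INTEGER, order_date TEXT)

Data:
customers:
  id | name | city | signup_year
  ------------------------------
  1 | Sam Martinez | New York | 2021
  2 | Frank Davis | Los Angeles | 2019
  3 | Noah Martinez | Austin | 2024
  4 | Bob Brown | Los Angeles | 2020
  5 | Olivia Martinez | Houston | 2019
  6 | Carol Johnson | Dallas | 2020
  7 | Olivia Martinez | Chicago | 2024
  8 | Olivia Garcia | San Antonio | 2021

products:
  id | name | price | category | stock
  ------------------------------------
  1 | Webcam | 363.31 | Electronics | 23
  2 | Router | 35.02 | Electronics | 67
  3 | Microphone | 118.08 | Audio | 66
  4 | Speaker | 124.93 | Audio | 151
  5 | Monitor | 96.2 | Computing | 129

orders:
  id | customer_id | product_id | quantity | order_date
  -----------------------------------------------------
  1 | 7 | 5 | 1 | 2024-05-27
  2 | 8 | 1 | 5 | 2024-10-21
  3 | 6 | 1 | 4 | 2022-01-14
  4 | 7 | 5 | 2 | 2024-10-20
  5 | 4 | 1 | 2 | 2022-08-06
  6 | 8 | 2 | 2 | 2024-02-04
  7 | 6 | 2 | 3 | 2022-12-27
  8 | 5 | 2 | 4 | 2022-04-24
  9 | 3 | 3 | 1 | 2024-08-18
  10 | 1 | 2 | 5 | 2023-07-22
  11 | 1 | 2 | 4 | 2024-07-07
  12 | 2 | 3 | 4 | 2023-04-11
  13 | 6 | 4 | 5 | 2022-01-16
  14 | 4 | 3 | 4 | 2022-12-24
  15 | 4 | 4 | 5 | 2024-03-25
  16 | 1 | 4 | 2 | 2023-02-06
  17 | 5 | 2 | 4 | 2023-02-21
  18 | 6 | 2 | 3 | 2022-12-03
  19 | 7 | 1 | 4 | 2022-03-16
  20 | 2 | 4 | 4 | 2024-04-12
SELECT name, price FROM products WHERE price > 348.35

Execution result:
name | price
Webcam | 363.31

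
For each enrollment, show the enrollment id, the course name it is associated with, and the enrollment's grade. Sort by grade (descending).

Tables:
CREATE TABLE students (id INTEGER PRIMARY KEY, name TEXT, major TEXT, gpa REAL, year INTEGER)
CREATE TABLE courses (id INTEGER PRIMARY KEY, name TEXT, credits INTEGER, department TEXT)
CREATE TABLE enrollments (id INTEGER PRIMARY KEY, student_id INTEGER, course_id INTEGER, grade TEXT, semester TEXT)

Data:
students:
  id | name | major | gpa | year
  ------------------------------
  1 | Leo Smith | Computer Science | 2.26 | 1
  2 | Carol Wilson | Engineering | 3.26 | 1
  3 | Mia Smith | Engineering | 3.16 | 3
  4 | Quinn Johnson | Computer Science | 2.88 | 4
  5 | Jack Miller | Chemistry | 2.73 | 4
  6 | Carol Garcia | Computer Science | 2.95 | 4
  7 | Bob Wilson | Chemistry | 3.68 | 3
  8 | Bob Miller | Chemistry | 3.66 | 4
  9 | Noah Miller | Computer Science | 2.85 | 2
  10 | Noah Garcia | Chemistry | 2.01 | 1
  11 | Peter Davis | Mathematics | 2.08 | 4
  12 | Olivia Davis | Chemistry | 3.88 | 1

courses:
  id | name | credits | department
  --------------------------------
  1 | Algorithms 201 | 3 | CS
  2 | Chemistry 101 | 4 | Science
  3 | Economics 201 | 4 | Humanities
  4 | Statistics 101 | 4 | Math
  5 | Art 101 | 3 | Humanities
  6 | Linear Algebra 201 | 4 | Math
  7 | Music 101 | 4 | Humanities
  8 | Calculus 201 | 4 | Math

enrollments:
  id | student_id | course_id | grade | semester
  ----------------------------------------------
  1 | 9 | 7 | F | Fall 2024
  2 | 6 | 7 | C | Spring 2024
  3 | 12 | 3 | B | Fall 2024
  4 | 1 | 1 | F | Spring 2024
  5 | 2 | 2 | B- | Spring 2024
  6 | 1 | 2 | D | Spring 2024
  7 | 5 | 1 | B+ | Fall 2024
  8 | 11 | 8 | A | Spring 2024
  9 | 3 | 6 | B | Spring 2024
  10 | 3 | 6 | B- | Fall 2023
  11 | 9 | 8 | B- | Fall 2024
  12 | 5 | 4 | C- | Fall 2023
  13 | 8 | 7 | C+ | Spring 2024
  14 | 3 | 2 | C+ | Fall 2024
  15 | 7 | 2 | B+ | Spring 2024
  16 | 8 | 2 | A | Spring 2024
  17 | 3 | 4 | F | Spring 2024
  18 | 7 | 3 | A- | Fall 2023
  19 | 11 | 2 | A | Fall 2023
SELECT c.id, p.name AS course, c.grade FROM enrollments c JOIN courses p ON c.course_id = p.id ORDER BY c.grade DESC

Execution result:
id | course | grade
1 | Music 101 | F
4 | Algorithms 201 | F
17 | Statistics 101 | F
6 | Chemistry 101 | D
12 | Statistics 101 | C-
13 | Music 101 | C+
14 | Chemistry 101 | C+
2 | Music 101 | C
5 | Chemistry 101 | B-
10 | Linear Algebra 201 | B-
11 | Calculus 201 | B-
7 | Algorithms 201 | B+
15 | Chemistry 101 | B+
3 | Economics 201 | B
9 | Linear Algebra 201 | B
18 | Economics 201 | A-
8 | Calculus 201 | A
16 | Chemistry 101 | A
19 | Chemistry 101 | A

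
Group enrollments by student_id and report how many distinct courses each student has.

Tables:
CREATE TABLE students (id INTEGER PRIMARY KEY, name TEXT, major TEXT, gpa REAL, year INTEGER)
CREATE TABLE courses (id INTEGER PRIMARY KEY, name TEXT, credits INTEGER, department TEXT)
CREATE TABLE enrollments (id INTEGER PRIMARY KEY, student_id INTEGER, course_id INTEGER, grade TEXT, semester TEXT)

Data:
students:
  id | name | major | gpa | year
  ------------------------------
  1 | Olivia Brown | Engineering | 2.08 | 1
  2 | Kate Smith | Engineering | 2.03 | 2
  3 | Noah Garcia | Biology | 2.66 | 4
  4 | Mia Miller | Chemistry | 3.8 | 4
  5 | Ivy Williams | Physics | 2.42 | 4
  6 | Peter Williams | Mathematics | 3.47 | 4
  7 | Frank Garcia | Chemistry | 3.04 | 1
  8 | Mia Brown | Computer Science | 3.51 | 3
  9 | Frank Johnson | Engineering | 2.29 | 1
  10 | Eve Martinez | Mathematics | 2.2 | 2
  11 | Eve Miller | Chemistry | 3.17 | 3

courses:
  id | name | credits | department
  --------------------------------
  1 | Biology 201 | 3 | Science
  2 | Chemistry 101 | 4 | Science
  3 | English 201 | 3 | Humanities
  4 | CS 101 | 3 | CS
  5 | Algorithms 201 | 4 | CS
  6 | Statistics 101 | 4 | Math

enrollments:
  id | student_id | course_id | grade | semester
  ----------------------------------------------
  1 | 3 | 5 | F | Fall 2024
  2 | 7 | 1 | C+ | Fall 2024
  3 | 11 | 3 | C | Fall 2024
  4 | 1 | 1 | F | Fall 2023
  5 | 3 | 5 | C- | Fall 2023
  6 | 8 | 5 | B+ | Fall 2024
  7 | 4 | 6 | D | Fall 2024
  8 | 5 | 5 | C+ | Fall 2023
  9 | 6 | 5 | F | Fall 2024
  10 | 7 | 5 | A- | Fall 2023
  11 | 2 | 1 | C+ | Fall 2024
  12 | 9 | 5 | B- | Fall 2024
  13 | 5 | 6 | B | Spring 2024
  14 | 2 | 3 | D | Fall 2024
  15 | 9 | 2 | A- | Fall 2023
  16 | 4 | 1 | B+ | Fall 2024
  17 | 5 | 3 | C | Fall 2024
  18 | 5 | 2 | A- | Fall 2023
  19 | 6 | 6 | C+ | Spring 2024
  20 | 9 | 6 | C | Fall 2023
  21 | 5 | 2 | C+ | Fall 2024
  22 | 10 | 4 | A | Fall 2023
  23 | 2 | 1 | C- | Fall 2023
SELECT student_id, COUNT(DISTINCT course_id) AS distinct_course_count FROM enrollments GROUP BY student_id

Execution result:
student_id | distinct_course_count
1 | 1
2 | 2
3 | 1
4 | 2
5 | 4
6 | 2
7 | 2
8 | 1
9 | 3
10 | 1
11 | 1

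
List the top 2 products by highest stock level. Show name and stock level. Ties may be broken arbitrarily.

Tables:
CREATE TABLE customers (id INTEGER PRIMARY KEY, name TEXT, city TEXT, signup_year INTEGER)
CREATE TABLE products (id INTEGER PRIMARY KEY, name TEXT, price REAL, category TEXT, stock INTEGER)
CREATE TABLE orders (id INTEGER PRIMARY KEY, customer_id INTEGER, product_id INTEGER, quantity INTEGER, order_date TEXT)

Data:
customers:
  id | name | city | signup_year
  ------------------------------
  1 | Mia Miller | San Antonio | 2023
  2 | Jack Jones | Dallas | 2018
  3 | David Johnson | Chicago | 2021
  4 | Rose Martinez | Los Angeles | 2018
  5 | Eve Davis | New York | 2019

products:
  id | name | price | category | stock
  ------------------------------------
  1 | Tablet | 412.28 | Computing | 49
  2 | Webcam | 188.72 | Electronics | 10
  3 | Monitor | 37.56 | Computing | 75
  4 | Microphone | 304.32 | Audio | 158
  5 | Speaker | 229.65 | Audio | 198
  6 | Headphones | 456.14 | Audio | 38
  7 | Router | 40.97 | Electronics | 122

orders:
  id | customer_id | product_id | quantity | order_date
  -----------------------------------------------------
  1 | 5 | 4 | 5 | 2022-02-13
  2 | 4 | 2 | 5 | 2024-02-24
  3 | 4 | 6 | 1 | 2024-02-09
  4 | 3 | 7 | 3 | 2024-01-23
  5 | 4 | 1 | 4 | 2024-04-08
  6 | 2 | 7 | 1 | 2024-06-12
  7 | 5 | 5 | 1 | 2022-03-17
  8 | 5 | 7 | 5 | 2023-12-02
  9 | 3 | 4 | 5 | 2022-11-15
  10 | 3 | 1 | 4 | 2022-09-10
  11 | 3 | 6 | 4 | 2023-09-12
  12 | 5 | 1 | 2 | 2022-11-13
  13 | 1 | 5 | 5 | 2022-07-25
SELECT name, stock FROM products ORDER BY stock DESC LIMIT 2

Execution result:
name | stock
Speaker | 198
Microphone | 158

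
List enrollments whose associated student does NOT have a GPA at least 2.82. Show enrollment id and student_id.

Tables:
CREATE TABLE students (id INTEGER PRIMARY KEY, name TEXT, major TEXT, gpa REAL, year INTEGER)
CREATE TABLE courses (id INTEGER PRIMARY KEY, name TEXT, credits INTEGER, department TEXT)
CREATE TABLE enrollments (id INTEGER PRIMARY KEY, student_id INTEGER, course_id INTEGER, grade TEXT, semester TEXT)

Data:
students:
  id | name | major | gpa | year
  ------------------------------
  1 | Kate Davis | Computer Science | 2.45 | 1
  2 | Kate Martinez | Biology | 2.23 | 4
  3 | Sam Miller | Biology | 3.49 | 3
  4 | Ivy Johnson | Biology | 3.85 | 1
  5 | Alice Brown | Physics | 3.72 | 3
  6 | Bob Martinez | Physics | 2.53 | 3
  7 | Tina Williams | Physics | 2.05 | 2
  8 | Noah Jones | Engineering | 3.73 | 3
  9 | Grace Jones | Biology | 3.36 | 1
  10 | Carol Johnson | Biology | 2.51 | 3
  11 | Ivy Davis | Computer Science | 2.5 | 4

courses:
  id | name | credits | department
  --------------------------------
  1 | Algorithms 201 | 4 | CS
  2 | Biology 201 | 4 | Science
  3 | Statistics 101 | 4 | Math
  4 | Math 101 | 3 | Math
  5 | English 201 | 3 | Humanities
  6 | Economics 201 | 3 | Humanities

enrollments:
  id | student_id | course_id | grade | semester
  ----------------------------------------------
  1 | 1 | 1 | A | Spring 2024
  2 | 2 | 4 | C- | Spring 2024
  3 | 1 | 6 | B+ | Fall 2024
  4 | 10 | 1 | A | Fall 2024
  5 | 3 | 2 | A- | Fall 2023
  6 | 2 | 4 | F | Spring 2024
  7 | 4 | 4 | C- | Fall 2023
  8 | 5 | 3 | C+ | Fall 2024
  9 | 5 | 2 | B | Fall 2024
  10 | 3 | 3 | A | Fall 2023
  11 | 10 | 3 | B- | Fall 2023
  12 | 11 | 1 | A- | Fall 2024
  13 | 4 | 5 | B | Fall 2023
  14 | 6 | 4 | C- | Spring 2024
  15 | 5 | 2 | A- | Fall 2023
SELECT id, student_id FROM enrollments WHERE student_id NOT IN (SELECT id FROM students WHERE gpa >= 2.82)

Execution result:
id | student_id
1 | 1
2 | 2
3 | 1
4 | 10
6 | 2
11 | 10
12 | 11
14 | 6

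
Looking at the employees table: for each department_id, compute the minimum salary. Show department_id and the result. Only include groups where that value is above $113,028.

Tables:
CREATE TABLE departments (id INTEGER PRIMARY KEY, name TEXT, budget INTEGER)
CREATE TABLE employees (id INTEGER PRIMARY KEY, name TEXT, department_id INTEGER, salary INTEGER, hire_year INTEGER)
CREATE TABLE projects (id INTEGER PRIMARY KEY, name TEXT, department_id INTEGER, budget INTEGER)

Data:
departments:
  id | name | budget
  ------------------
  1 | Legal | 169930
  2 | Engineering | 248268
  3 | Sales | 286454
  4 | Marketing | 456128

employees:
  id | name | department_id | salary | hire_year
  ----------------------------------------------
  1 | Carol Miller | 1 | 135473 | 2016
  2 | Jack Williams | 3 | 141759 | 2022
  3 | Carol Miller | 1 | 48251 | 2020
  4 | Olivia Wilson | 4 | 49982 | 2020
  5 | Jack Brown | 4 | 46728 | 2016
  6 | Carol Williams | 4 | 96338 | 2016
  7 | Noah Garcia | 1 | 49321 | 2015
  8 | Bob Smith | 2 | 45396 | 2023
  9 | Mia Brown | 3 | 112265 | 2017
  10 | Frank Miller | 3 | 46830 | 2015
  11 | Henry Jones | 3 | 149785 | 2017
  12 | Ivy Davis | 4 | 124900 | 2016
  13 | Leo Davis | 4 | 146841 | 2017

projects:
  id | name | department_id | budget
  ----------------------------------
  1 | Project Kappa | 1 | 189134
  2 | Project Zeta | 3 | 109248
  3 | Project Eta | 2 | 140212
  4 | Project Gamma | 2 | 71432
SELECT department_id, MIN(salary) AS min_salary FROM employees GROUP BY department_id HAVING MIN(salary) > 113028

Execution result:
(no rows)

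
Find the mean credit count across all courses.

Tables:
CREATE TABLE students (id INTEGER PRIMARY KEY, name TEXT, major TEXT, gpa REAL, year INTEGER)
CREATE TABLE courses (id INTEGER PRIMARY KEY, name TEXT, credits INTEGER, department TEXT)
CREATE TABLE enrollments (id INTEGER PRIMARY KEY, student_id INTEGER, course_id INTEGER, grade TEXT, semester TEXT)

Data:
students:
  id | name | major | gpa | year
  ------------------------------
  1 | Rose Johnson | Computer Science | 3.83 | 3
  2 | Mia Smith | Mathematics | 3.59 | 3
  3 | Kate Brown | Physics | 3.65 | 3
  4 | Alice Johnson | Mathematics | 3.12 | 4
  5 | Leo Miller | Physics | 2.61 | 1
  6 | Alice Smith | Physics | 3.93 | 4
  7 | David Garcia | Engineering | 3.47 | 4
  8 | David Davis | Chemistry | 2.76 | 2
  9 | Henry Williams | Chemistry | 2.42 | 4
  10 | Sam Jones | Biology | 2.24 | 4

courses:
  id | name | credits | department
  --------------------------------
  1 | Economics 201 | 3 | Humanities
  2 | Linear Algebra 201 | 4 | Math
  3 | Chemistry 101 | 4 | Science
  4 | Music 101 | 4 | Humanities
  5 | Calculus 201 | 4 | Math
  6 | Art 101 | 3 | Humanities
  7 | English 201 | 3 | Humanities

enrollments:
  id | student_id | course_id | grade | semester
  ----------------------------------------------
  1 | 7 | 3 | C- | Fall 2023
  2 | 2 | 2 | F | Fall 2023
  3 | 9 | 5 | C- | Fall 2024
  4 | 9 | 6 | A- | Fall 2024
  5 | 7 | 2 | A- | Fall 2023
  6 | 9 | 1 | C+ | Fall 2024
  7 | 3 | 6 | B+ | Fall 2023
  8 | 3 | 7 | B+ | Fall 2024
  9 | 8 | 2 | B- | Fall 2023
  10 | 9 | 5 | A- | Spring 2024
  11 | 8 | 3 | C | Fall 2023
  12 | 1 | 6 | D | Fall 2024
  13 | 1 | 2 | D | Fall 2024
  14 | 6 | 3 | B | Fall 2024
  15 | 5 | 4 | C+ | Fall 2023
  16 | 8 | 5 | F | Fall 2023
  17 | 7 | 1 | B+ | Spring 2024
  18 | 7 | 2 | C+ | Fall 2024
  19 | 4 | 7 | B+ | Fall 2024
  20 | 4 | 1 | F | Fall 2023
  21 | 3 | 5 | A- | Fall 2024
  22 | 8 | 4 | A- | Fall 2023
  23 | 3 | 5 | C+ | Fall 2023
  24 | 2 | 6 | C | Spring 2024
SELECT AVG(credits) FROM courses

Execution result:
3.57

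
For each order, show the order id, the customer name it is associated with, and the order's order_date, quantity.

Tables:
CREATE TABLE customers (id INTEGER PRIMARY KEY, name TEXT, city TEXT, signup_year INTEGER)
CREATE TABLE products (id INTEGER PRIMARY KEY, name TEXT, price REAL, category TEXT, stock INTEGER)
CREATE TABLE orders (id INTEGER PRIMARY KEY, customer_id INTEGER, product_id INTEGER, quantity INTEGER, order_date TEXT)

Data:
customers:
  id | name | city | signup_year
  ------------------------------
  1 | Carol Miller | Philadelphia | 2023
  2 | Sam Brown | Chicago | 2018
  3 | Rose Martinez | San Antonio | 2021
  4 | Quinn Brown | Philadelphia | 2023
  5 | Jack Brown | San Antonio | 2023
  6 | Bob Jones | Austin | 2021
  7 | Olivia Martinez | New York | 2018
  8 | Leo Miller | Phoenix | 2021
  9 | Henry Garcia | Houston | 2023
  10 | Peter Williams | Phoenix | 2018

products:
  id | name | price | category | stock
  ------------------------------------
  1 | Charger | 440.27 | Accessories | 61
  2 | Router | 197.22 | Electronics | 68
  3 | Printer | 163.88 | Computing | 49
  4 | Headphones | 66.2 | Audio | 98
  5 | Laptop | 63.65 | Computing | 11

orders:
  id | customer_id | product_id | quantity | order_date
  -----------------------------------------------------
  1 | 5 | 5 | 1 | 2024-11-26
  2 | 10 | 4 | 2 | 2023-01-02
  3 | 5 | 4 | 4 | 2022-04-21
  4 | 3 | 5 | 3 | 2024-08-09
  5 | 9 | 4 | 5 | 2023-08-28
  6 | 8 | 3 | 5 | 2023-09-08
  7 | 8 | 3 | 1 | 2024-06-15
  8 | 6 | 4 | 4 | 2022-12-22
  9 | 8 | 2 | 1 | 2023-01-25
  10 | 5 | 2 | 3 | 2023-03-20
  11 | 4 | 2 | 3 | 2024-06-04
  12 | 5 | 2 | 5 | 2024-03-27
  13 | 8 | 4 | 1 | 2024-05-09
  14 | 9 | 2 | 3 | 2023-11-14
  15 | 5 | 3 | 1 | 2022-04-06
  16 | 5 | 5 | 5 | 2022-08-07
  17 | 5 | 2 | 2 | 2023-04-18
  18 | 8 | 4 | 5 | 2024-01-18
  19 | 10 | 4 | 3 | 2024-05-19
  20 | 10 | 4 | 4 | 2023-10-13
SELECT c.id, p.name AS customer, c.order_date, c.quantity FROM orders c JOIN customers p ON c.customer_id = p.id

Execution result:
id | customer | order_date | quantity
1 | Jack Brown | 2024-11-26 | 1
2 | Peter Williams | 2023-01-02 | 2
3 | Jack Brown | 2022-04-21 | 4
4 | Rose Martinez | 2024-08-09 | 3
5 | Henry Garcia | 2023-08-28 | 5
6 | Leo Miller | 2023-09-08 | 5
7 | Leo Miller | 2024-06-15 | 1
8 | Bob Jones | 2022-12-22 | 4
9 | Leo Miller | 2023-01-25 | 1
10 | Jack Brown | 2023-03-20 | 3
11 | Quinn Brown | 2024-06-04 | 3
12 | Jack Brown | 2024-03-27 | 5
13 | Leo Miller | 2024-05-09 | 1
14 | Henry Garcia | 2023-11-14 | 3
15 | Jack Brown | 2022-04-06 | 1
16 | Jack Brown | 2022-08-07 | 5
17 | Jack Brown | 2023-04-18 | 2
18 | Leo Miller | 2024-01-18 | 5
19 | Peter Williams | 2024-05-19 | 3
20 | Peter Williams | 2023-10-13 | 4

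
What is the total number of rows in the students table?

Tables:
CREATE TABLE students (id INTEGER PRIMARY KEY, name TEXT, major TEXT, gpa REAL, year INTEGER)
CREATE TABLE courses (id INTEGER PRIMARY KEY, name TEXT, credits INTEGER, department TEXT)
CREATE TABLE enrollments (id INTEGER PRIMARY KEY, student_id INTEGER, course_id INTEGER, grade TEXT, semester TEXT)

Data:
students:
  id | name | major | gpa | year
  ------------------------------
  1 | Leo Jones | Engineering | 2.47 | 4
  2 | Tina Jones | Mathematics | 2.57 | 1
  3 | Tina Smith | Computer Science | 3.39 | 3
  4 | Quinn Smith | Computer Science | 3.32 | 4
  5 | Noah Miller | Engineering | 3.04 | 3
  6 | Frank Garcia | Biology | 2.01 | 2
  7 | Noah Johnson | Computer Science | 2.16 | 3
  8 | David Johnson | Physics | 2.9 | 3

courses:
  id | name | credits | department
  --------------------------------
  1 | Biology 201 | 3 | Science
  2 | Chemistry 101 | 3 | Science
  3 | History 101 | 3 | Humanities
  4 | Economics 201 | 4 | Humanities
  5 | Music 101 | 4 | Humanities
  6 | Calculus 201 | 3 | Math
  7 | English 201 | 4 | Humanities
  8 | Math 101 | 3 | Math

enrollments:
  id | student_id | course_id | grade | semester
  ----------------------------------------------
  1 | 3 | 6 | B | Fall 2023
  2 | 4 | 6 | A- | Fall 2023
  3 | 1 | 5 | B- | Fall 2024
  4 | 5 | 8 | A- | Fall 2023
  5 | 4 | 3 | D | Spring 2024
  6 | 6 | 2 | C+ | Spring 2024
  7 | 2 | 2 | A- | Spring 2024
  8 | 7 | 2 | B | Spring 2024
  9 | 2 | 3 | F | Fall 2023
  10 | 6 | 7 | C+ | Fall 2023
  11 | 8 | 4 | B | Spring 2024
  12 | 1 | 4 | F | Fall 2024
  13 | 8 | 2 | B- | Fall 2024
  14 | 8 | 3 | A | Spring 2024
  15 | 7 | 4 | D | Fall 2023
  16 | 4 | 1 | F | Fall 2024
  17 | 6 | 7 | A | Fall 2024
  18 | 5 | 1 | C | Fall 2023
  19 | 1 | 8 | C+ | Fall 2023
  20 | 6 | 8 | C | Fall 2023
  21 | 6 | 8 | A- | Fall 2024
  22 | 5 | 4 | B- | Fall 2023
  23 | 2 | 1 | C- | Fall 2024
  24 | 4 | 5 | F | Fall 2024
SELECT COUNT(*) FROM students

Execution result:
8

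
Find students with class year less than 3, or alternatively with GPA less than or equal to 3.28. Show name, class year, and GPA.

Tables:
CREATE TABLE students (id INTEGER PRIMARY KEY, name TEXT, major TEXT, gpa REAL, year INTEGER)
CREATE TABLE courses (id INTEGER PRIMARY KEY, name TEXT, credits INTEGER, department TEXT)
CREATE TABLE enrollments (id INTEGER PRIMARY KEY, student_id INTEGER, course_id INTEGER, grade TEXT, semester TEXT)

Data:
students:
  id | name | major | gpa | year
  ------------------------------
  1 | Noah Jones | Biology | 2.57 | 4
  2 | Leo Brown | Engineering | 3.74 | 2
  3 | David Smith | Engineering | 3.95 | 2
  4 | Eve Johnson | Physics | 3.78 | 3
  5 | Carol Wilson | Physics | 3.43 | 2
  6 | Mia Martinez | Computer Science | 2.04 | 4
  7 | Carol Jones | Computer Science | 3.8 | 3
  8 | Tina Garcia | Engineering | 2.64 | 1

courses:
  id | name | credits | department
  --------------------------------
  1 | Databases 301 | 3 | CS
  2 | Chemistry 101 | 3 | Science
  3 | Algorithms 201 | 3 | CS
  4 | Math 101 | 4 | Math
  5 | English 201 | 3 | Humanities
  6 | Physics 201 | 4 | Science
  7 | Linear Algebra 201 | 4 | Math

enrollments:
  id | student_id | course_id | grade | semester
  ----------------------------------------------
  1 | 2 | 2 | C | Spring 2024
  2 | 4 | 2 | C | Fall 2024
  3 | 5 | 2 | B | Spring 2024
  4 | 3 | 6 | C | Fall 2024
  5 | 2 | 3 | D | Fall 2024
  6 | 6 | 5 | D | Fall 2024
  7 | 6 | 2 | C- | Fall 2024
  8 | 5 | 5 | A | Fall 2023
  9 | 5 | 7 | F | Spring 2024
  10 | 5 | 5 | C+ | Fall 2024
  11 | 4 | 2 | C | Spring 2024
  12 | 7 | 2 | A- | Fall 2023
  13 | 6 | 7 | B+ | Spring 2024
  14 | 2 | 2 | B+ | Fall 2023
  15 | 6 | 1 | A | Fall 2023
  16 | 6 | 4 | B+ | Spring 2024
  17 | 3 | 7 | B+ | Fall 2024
SELECT name, year, gpa FROM students WHERE year < 3 OR gpa <= 3.28

Execution result:
name | year | gpa
Noah Jones | 4 | 2.57
Leo Brown | 2 | 3.74
David Smith | 2 | 3.95
Carol Wilson | 2 | 3.43
Mia Martinez | 4 | 2.04
Tina Garcia | 1 | 2.64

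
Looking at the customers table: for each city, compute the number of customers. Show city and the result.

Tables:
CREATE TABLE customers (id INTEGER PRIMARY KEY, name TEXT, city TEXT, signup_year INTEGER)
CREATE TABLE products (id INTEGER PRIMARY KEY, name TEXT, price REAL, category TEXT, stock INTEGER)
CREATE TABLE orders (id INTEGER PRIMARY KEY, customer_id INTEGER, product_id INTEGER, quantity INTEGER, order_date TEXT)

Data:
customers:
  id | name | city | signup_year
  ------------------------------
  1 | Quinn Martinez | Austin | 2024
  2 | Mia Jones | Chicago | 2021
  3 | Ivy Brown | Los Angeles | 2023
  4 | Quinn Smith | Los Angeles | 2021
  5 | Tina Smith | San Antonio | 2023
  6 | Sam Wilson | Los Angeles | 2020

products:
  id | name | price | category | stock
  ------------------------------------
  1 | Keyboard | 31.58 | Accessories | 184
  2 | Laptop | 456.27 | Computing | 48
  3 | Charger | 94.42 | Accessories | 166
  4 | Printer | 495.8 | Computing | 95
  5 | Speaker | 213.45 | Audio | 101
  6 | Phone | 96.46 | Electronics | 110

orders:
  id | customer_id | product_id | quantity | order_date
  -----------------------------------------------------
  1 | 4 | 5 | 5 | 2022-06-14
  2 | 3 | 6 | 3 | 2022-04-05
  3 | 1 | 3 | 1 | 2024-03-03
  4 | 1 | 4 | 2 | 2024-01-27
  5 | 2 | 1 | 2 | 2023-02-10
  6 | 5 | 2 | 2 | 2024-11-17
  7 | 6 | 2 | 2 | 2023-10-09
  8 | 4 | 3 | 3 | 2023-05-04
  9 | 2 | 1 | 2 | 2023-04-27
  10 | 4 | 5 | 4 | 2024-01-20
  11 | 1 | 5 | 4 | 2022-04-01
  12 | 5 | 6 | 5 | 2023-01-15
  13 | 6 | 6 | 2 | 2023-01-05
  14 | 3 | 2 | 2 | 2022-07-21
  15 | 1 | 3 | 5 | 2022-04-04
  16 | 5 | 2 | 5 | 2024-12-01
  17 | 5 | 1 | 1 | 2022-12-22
SELECT city, COUNT(*) AS n FROM customers GROUP BY city

Execution result:
city | n
Austin | 1
Chicago | 1
Los Angeles | 3
San Antonio | 1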